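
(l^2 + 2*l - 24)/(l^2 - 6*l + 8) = (l + 6)/(l - 2)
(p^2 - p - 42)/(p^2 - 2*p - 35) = (p + 6)/(p + 5)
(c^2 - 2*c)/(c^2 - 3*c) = (c - 2)/(c - 3)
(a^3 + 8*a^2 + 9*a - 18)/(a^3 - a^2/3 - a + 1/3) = 3*(a^2 + 9*a + 18)/(3*a^2 + 2*a - 1)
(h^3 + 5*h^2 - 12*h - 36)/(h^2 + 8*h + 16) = (h^3 + 5*h^2 - 12*h - 36)/(h^2 + 8*h + 16)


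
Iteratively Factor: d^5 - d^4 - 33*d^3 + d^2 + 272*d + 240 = (d - 4)*(d^4 + 3*d^3 - 21*d^2 - 83*d - 60) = (d - 4)*(d + 1)*(d^3 + 2*d^2 - 23*d - 60) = (d - 5)*(d - 4)*(d + 1)*(d^2 + 7*d + 12) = (d - 5)*(d - 4)*(d + 1)*(d + 4)*(d + 3)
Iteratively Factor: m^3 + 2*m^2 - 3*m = (m)*(m^2 + 2*m - 3) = m*(m - 1)*(m + 3)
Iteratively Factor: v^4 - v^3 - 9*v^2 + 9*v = (v - 3)*(v^3 + 2*v^2 - 3*v) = (v - 3)*(v + 3)*(v^2 - v) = (v - 3)*(v - 1)*(v + 3)*(v)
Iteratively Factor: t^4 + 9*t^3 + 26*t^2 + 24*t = (t + 3)*(t^3 + 6*t^2 + 8*t) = (t + 3)*(t + 4)*(t^2 + 2*t) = t*(t + 3)*(t + 4)*(t + 2)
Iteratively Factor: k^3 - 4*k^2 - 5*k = (k)*(k^2 - 4*k - 5) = k*(k + 1)*(k - 5)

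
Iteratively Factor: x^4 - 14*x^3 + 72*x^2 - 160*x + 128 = (x - 4)*(x^3 - 10*x^2 + 32*x - 32) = (x - 4)^2*(x^2 - 6*x + 8) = (x - 4)^3*(x - 2)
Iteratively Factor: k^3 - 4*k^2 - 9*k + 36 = (k - 4)*(k^2 - 9) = (k - 4)*(k - 3)*(k + 3)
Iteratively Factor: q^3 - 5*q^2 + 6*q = (q)*(q^2 - 5*q + 6) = q*(q - 2)*(q - 3)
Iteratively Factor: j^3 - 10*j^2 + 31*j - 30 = (j - 3)*(j^2 - 7*j + 10) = (j - 5)*(j - 3)*(j - 2)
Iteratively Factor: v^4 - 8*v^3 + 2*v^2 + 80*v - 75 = (v - 5)*(v^3 - 3*v^2 - 13*v + 15) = (v - 5)^2*(v^2 + 2*v - 3) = (v - 5)^2*(v - 1)*(v + 3)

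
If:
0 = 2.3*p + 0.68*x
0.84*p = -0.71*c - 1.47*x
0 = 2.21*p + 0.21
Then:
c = -0.55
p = -0.10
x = 0.32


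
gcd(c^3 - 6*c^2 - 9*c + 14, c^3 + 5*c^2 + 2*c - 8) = c^2 + c - 2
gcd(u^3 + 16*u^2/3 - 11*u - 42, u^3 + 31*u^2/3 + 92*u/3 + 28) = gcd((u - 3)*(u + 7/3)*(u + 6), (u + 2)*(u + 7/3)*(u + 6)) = u^2 + 25*u/3 + 14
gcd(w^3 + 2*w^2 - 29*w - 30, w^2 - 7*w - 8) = w + 1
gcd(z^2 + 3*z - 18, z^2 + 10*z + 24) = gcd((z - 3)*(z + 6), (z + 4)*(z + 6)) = z + 6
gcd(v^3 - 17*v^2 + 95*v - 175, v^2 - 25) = v - 5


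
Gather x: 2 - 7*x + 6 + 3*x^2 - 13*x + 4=3*x^2 - 20*x + 12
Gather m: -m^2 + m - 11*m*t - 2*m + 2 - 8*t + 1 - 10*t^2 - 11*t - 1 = -m^2 + m*(-11*t - 1) - 10*t^2 - 19*t + 2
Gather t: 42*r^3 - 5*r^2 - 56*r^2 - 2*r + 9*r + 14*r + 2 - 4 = 42*r^3 - 61*r^2 + 21*r - 2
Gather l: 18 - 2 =16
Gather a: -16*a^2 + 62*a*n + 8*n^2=-16*a^2 + 62*a*n + 8*n^2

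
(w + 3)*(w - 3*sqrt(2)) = w^2 - 3*sqrt(2)*w + 3*w - 9*sqrt(2)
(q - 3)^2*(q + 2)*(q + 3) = q^4 - q^3 - 15*q^2 + 9*q + 54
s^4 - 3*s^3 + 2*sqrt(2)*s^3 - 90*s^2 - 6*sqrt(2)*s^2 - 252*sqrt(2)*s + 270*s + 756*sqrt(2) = (s - 3)*(s - 7*sqrt(2))*(s + 3*sqrt(2))*(s + 6*sqrt(2))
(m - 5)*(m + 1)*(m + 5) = m^3 + m^2 - 25*m - 25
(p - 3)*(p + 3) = p^2 - 9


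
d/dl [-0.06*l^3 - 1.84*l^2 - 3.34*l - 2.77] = -0.18*l^2 - 3.68*l - 3.34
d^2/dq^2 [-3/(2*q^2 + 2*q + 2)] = 3*(q^2 + q - (2*q + 1)^2 + 1)/(q^2 + q + 1)^3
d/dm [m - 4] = 1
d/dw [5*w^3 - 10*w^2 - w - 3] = 15*w^2 - 20*w - 1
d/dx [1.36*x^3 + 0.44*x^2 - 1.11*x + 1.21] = 4.08*x^2 + 0.88*x - 1.11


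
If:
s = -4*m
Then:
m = -s/4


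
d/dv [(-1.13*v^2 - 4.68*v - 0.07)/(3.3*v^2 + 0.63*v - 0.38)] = (14.7321*v^2 + 1.3208*v + 1.8225)/(10.89*v^4 + 4.158*v^3 - 2.1111*v^2 - 0.4788*v + 0.1444)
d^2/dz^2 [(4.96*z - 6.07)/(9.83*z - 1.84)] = -993.649822/(9.83*z - 1.84)^3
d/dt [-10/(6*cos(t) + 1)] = -60*sin(t)/(6*cos(t) + 1)^2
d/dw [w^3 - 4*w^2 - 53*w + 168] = 3*w^2 - 8*w - 53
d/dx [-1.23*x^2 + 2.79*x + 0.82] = 2.79 - 2.46*x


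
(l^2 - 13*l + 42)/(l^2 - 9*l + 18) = (l - 7)/(l - 3)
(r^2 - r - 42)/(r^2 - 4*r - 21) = (r + 6)/(r + 3)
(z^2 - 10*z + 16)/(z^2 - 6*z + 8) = (z - 8)/(z - 4)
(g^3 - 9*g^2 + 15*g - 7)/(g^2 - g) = g - 8 + 7/g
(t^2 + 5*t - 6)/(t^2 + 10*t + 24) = (t - 1)/(t + 4)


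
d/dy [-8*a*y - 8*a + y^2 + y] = -8*a + 2*y + 1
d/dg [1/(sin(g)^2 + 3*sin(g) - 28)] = -(2*sin(g) + 3)*cos(g)/(sin(g)^2 + 3*sin(g) - 28)^2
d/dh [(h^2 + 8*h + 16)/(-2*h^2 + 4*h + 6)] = (5*h^2 + 19*h - 4)/(h^4 - 4*h^3 - 2*h^2 + 12*h + 9)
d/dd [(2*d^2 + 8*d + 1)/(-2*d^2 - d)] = (14*d^2 + 4*d + 1)/(d^2*(4*d^2 + 4*d + 1))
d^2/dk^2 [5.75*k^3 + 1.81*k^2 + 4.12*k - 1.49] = 34.5*k + 3.62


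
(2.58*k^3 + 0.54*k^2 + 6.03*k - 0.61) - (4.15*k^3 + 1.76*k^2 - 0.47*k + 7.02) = -1.57*k^3 - 1.22*k^2 + 6.5*k - 7.63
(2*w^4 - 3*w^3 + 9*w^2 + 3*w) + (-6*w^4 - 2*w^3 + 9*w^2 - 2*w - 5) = -4*w^4 - 5*w^3 + 18*w^2 + w - 5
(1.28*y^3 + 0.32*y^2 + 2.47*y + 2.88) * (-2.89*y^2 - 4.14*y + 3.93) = -3.6992*y^5 - 6.224*y^4 - 3.4327*y^3 - 17.2914*y^2 - 2.2161*y + 11.3184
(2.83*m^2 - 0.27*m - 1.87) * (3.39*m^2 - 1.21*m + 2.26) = 9.5937*m^4 - 4.3396*m^3 + 0.383199999999999*m^2 + 1.6525*m - 4.2262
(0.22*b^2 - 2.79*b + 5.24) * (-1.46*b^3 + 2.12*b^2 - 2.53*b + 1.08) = -0.3212*b^5 + 4.5398*b^4 - 14.1218*b^3 + 18.4051*b^2 - 16.2704*b + 5.6592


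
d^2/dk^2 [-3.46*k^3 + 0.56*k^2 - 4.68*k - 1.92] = 1.12 - 20.76*k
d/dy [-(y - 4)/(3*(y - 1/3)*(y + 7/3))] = 3*(9*y^2 - 72*y - 65)/(81*y^4 + 324*y^3 + 198*y^2 - 252*y + 49)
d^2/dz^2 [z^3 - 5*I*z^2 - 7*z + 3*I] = 6*z - 10*I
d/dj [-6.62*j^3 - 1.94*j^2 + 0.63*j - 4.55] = -19.86*j^2 - 3.88*j + 0.63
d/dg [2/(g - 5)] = -2/(g - 5)^2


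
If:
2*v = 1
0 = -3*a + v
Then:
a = 1/6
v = 1/2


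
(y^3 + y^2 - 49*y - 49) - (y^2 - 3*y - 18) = y^3 - 46*y - 31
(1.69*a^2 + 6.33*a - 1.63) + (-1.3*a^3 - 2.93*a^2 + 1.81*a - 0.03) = -1.3*a^3 - 1.24*a^2 + 8.14*a - 1.66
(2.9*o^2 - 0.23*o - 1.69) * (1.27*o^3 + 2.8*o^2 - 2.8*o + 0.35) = 3.683*o^5 + 7.8279*o^4 - 10.9103*o^3 - 3.073*o^2 + 4.6515*o - 0.5915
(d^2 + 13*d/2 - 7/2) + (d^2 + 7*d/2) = 2*d^2 + 10*d - 7/2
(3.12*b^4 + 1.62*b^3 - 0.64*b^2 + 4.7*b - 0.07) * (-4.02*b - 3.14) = -12.5424*b^5 - 16.3092*b^4 - 2.514*b^3 - 16.8844*b^2 - 14.4766*b + 0.2198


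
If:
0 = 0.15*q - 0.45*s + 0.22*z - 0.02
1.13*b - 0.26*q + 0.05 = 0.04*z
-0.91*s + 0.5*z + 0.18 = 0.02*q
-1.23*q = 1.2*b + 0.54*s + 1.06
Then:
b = -0.16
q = 0.07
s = -1.78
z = -3.59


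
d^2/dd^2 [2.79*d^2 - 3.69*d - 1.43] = 5.58000000000000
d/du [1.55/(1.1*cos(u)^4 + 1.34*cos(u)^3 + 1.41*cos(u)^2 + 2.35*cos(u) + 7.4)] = (6.82*cos(u)^3 + 6.231*cos(u)^2 + 4.371*cos(u) + 3.6425)*sin(u)/(1.1*cos(u)^4 + 1.34*cos(u)^3 + 1.41*cos(u)^2 + 2.35*cos(u) + 7.4)^2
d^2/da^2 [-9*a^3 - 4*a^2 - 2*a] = -54*a - 8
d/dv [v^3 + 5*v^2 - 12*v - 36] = 3*v^2 + 10*v - 12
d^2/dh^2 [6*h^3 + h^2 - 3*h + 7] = 36*h + 2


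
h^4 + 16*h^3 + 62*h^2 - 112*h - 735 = (h - 3)*(h + 5)*(h + 7)^2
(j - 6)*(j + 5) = j^2 - j - 30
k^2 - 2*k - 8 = (k - 4)*(k + 2)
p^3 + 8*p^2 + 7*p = p*(p + 1)*(p + 7)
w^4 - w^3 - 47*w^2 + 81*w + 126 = (w - 6)*(w - 3)*(w + 1)*(w + 7)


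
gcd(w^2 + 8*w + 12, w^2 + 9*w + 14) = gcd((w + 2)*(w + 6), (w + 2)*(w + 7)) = w + 2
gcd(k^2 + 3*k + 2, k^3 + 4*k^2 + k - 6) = k + 2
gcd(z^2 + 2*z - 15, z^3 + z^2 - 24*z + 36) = z - 3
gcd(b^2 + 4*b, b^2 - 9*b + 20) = 1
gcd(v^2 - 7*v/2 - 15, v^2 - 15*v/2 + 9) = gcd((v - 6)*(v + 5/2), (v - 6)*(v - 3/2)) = v - 6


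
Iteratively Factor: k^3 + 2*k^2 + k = (k)*(k^2 + 2*k + 1) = k*(k + 1)*(k + 1)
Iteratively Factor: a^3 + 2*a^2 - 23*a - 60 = (a + 4)*(a^2 - 2*a - 15) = (a - 5)*(a + 4)*(a + 3)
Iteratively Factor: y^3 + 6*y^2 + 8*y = (y)*(y^2 + 6*y + 8) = y*(y + 4)*(y + 2)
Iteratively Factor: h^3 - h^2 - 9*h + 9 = (h + 3)*(h^2 - 4*h + 3) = (h - 3)*(h + 3)*(h - 1)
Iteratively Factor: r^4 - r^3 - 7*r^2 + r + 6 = (r - 1)*(r^3 - 7*r - 6) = (r - 3)*(r - 1)*(r^2 + 3*r + 2) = (r - 3)*(r - 1)*(r + 1)*(r + 2)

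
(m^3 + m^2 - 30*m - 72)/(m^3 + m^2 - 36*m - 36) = (m^2 + 7*m + 12)/(m^2 + 7*m + 6)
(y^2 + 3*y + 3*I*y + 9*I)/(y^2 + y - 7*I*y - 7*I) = (y^2 + 3*y*(1 + I) + 9*I)/(y^2 + y*(1 - 7*I) - 7*I)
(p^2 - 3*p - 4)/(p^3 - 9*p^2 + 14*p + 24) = 1/(p - 6)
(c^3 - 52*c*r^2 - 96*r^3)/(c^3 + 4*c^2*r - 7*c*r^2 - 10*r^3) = (c^3 - 52*c*r^2 - 96*r^3)/(c^3 + 4*c^2*r - 7*c*r^2 - 10*r^3)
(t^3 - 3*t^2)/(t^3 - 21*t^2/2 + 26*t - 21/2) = 2*t^2/(2*t^2 - 15*t + 7)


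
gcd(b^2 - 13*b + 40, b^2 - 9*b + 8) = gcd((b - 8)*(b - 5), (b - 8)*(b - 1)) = b - 8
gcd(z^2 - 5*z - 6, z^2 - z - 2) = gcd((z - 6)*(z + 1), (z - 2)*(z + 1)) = z + 1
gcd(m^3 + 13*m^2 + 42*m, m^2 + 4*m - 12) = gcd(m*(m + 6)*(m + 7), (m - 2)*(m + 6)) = m + 6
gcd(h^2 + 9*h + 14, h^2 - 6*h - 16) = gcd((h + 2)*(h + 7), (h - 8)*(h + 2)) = h + 2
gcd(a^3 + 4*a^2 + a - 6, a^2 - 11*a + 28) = 1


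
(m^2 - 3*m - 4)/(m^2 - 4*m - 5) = (m - 4)/(m - 5)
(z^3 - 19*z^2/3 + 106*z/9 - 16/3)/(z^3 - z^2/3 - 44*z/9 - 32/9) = (3*z^2 - 11*z + 6)/(3*z^2 + 7*z + 4)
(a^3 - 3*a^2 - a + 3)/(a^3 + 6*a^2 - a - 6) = (a - 3)/(a + 6)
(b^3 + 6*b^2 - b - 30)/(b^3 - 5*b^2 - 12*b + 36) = (b + 5)/(b - 6)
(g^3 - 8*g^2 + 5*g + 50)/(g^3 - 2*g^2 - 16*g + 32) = (g^3 - 8*g^2 + 5*g + 50)/(g^3 - 2*g^2 - 16*g + 32)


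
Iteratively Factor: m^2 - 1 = (m - 1)*(m + 1)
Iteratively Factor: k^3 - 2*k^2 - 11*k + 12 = (k + 3)*(k^2 - 5*k + 4) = (k - 1)*(k + 3)*(k - 4)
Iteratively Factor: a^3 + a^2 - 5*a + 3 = (a - 1)*(a^2 + 2*a - 3) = (a - 1)^2*(a + 3)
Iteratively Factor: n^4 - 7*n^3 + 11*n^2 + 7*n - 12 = (n - 1)*(n^3 - 6*n^2 + 5*n + 12) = (n - 1)*(n + 1)*(n^2 - 7*n + 12) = (n - 4)*(n - 1)*(n + 1)*(n - 3)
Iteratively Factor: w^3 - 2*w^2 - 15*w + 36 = (w - 3)*(w^2 + w - 12) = (w - 3)*(w + 4)*(w - 3)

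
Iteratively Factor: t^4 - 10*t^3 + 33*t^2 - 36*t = (t - 4)*(t^3 - 6*t^2 + 9*t) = (t - 4)*(t - 3)*(t^2 - 3*t) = t*(t - 4)*(t - 3)*(t - 3)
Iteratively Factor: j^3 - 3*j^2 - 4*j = (j)*(j^2 - 3*j - 4) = j*(j - 4)*(j + 1)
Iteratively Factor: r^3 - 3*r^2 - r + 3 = (r - 3)*(r^2 - 1) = (r - 3)*(r + 1)*(r - 1)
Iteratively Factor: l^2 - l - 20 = (l + 4)*(l - 5)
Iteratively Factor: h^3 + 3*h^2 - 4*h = (h)*(h^2 + 3*h - 4) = h*(h + 4)*(h - 1)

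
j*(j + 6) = j^2 + 6*j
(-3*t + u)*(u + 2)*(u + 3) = -3*t*u^2 - 15*t*u - 18*t + u^3 + 5*u^2 + 6*u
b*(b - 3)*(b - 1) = b^3 - 4*b^2 + 3*b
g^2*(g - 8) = g^3 - 8*g^2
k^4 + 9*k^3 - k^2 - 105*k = k*(k - 3)*(k + 5)*(k + 7)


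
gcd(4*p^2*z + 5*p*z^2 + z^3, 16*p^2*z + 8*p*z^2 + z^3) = 4*p*z + z^2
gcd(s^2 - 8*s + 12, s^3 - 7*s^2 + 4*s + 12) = s^2 - 8*s + 12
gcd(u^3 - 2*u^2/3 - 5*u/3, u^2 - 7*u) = u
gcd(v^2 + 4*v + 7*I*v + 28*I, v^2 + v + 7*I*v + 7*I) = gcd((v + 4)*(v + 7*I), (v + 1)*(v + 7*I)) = v + 7*I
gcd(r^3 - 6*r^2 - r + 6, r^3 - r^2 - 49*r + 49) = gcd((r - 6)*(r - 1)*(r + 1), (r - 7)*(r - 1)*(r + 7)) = r - 1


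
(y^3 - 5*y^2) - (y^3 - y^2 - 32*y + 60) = -4*y^2 + 32*y - 60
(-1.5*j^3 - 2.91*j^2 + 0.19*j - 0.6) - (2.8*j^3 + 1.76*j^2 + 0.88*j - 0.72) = -4.3*j^3 - 4.67*j^2 - 0.69*j + 0.12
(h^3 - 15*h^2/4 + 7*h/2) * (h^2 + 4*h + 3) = h^5 + h^4/4 - 17*h^3/2 + 11*h^2/4 + 21*h/2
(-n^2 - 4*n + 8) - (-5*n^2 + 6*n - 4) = 4*n^2 - 10*n + 12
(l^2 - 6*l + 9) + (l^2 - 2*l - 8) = 2*l^2 - 8*l + 1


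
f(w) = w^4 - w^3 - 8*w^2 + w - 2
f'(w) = 4*w^3 - 3*w^2 - 16*w + 1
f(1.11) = -10.60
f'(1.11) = -14.99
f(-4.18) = 232.36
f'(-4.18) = -276.68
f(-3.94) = 172.02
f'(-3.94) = -227.18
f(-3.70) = 122.85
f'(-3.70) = -183.48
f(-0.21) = -2.55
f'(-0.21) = 4.19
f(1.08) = -10.15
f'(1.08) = -14.74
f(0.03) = -1.98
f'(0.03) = 0.52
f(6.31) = 1019.86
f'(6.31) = 785.55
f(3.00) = -17.00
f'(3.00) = 34.00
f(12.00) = 17866.00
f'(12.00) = 6289.00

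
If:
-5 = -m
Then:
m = 5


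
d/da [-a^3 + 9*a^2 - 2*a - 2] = -3*a^2 + 18*a - 2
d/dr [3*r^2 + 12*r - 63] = 6*r + 12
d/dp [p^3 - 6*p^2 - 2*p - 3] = 3*p^2 - 12*p - 2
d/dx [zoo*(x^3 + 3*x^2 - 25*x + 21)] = zoo*(x^2 + x + 1)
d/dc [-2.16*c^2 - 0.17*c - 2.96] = -4.32*c - 0.17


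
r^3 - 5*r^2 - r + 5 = (r - 5)*(r - 1)*(r + 1)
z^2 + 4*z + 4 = (z + 2)^2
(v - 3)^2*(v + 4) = v^3 - 2*v^2 - 15*v + 36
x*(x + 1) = x^2 + x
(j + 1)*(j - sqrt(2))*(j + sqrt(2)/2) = j^3 - sqrt(2)*j^2/2 + j^2 - j - sqrt(2)*j/2 - 1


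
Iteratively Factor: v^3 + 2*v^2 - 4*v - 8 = (v + 2)*(v^2 - 4) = (v + 2)^2*(v - 2)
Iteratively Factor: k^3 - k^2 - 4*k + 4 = (k - 2)*(k^2 + k - 2) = (k - 2)*(k - 1)*(k + 2)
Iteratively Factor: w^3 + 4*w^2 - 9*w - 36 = (w + 4)*(w^2 - 9) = (w - 3)*(w + 4)*(w + 3)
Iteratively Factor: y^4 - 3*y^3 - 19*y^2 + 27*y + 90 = (y + 2)*(y^3 - 5*y^2 - 9*y + 45) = (y - 3)*(y + 2)*(y^2 - 2*y - 15) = (y - 3)*(y + 2)*(y + 3)*(y - 5)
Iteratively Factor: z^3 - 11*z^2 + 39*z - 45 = (z - 5)*(z^2 - 6*z + 9) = (z - 5)*(z - 3)*(z - 3)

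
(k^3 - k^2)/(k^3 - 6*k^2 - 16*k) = k*(1 - k)/(-k^2 + 6*k + 16)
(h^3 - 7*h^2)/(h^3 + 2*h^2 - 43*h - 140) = h^2/(h^2 + 9*h + 20)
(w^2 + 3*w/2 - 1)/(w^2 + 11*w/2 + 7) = (2*w - 1)/(2*w + 7)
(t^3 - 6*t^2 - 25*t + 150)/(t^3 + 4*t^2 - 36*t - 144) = (t^2 - 25)/(t^2 + 10*t + 24)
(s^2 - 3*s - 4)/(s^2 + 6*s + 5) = (s - 4)/(s + 5)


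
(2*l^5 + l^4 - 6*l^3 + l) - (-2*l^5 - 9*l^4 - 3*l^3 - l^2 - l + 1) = 4*l^5 + 10*l^4 - 3*l^3 + l^2 + 2*l - 1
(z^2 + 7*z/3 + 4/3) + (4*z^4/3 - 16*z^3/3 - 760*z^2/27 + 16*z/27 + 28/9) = 4*z^4/3 - 16*z^3/3 - 733*z^2/27 + 79*z/27 + 40/9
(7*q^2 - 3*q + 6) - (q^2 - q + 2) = 6*q^2 - 2*q + 4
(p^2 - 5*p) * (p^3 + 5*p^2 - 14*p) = p^5 - 39*p^3 + 70*p^2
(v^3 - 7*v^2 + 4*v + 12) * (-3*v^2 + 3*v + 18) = -3*v^5 + 24*v^4 - 15*v^3 - 150*v^2 + 108*v + 216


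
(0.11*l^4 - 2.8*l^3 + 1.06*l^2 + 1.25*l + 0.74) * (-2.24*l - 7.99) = -0.2464*l^5 + 5.3931*l^4 + 19.9976*l^3 - 11.2694*l^2 - 11.6451*l - 5.9126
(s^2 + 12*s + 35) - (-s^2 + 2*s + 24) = 2*s^2 + 10*s + 11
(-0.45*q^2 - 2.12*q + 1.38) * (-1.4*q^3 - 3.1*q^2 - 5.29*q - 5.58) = 0.63*q^5 + 4.363*q^4 + 7.0205*q^3 + 9.4478*q^2 + 4.5294*q - 7.7004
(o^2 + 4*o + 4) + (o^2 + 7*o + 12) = 2*o^2 + 11*o + 16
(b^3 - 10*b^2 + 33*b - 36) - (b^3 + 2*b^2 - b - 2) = -12*b^2 + 34*b - 34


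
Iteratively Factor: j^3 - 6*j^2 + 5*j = (j)*(j^2 - 6*j + 5) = j*(j - 5)*(j - 1)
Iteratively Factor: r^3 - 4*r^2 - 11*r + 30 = (r + 3)*(r^2 - 7*r + 10) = (r - 5)*(r + 3)*(r - 2)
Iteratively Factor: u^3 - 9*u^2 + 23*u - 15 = (u - 3)*(u^2 - 6*u + 5) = (u - 5)*(u - 3)*(u - 1)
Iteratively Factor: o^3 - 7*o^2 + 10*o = (o - 2)*(o^2 - 5*o) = (o - 5)*(o - 2)*(o)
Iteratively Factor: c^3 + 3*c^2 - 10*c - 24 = (c + 4)*(c^2 - c - 6) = (c - 3)*(c + 4)*(c + 2)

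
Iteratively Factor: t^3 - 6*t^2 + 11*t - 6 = (t - 3)*(t^2 - 3*t + 2) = (t - 3)*(t - 2)*(t - 1)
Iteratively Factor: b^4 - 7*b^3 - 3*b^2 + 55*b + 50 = (b - 5)*(b^3 - 2*b^2 - 13*b - 10) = (b - 5)*(b + 1)*(b^2 - 3*b - 10) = (b - 5)^2*(b + 1)*(b + 2)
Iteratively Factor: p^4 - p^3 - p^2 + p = (p)*(p^3 - p^2 - p + 1) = p*(p + 1)*(p^2 - 2*p + 1) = p*(p - 1)*(p + 1)*(p - 1)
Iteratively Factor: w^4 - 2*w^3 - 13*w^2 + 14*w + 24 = (w + 1)*(w^3 - 3*w^2 - 10*w + 24) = (w - 2)*(w + 1)*(w^2 - w - 12) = (w - 4)*(w - 2)*(w + 1)*(w + 3)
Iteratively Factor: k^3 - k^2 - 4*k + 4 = (k + 2)*(k^2 - 3*k + 2) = (k - 2)*(k + 2)*(k - 1)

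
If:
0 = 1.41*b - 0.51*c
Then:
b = 0.361702127659574*c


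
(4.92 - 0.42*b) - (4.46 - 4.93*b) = 4.51*b + 0.46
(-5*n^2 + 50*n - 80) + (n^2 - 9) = -4*n^2 + 50*n - 89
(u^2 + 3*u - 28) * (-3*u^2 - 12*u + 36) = -3*u^4 - 21*u^3 + 84*u^2 + 444*u - 1008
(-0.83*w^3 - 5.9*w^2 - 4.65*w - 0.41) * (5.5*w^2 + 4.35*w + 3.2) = -4.565*w^5 - 36.0605*w^4 - 53.896*w^3 - 41.3625*w^2 - 16.6635*w - 1.312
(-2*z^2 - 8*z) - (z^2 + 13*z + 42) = -3*z^2 - 21*z - 42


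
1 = 1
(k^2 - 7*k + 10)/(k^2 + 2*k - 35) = (k - 2)/(k + 7)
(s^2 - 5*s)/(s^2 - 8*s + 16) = s*(s - 5)/(s^2 - 8*s + 16)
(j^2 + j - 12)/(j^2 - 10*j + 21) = (j + 4)/(j - 7)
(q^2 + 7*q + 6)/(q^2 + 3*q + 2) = (q + 6)/(q + 2)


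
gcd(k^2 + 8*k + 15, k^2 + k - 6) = k + 3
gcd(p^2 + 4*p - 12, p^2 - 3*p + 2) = p - 2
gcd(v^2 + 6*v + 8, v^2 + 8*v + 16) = v + 4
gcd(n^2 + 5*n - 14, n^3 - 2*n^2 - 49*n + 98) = n^2 + 5*n - 14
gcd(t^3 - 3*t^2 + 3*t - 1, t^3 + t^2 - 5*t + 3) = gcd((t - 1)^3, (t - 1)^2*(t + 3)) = t^2 - 2*t + 1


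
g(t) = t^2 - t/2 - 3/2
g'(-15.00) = -30.50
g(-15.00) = 231.00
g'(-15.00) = -30.50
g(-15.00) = 231.00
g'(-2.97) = -6.44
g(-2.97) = 8.81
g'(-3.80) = -8.10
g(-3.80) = 14.84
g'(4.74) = 8.98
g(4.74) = 18.60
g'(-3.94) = -8.38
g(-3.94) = 15.99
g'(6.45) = 12.40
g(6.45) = 36.88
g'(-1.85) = -4.20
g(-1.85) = 2.85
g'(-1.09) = -2.68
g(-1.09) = 0.23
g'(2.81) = 5.12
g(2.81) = 4.99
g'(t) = 2*t - 1/2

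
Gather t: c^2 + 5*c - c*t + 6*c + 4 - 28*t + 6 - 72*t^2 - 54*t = c^2 + 11*c - 72*t^2 + t*(-c - 82) + 10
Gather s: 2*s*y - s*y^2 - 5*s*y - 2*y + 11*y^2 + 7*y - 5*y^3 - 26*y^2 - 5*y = s*(-y^2 - 3*y) - 5*y^3 - 15*y^2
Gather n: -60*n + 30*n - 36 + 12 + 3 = -30*n - 21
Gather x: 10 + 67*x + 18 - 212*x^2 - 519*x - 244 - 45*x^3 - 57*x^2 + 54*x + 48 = -45*x^3 - 269*x^2 - 398*x - 168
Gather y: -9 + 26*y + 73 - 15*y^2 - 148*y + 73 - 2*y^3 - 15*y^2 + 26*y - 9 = -2*y^3 - 30*y^2 - 96*y + 128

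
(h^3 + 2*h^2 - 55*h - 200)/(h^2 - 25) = (h^2 - 3*h - 40)/(h - 5)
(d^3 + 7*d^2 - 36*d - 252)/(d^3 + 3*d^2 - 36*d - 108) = (d + 7)/(d + 3)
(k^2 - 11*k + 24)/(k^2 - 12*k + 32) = (k - 3)/(k - 4)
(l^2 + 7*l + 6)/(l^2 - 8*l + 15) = (l^2 + 7*l + 6)/(l^2 - 8*l + 15)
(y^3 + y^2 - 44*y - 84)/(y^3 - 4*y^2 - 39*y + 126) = (y + 2)/(y - 3)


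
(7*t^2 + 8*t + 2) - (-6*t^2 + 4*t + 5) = 13*t^2 + 4*t - 3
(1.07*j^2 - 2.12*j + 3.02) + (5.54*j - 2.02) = 1.07*j^2 + 3.42*j + 1.0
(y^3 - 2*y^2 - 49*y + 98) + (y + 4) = y^3 - 2*y^2 - 48*y + 102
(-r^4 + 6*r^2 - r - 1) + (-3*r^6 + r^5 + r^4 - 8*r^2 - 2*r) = -3*r^6 + r^5 - 2*r^2 - 3*r - 1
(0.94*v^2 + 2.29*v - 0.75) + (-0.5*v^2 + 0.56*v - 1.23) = 0.44*v^2 + 2.85*v - 1.98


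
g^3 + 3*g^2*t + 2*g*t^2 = g*(g + t)*(g + 2*t)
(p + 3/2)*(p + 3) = p^2 + 9*p/2 + 9/2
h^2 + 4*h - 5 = (h - 1)*(h + 5)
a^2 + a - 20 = (a - 4)*(a + 5)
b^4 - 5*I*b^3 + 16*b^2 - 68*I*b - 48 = (b - 6*I)*(b - 2*I)*(b - I)*(b + 4*I)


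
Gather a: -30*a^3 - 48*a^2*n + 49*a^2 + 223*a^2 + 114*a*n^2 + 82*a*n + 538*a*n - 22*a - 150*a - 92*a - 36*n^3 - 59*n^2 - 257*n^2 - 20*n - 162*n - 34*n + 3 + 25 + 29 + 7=-30*a^3 + a^2*(272 - 48*n) + a*(114*n^2 + 620*n - 264) - 36*n^3 - 316*n^2 - 216*n + 64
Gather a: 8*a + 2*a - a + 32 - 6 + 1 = 9*a + 27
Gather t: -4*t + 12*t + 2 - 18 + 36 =8*t + 20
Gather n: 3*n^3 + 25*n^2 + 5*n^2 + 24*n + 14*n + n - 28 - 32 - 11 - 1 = 3*n^3 + 30*n^2 + 39*n - 72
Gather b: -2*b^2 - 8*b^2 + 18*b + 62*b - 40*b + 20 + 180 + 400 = -10*b^2 + 40*b + 600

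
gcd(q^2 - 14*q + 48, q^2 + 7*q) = 1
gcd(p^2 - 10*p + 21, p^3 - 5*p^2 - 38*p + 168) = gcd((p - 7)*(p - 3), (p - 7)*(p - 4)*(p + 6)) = p - 7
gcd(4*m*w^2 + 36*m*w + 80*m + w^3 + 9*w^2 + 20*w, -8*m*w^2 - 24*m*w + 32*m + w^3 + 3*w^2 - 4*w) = w + 4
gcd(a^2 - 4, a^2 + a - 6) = a - 2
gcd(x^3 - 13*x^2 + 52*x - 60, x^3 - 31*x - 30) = x - 6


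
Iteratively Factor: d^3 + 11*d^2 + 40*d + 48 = (d + 3)*(d^2 + 8*d + 16) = (d + 3)*(d + 4)*(d + 4)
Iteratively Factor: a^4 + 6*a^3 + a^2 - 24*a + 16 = (a - 1)*(a^3 + 7*a^2 + 8*a - 16) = (a - 1)*(a + 4)*(a^2 + 3*a - 4) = (a - 1)*(a + 4)^2*(a - 1)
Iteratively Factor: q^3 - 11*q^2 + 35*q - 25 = (q - 5)*(q^2 - 6*q + 5) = (q - 5)*(q - 1)*(q - 5)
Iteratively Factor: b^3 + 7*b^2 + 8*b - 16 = (b - 1)*(b^2 + 8*b + 16) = (b - 1)*(b + 4)*(b + 4)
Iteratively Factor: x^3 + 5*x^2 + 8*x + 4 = (x + 1)*(x^2 + 4*x + 4) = (x + 1)*(x + 2)*(x + 2)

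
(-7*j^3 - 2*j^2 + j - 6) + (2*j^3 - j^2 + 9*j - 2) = -5*j^3 - 3*j^2 + 10*j - 8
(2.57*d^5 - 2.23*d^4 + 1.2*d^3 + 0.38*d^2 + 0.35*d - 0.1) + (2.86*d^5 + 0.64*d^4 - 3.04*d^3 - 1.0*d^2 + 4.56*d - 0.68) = 5.43*d^5 - 1.59*d^4 - 1.84*d^3 - 0.62*d^2 + 4.91*d - 0.78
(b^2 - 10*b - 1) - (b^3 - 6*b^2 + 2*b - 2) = -b^3 + 7*b^2 - 12*b + 1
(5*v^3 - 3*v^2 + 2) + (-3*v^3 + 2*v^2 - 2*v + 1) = 2*v^3 - v^2 - 2*v + 3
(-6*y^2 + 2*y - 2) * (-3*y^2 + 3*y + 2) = 18*y^4 - 24*y^3 - 2*y - 4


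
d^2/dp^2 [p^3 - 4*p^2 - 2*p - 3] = 6*p - 8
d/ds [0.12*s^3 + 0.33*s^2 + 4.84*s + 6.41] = 0.36*s^2 + 0.66*s + 4.84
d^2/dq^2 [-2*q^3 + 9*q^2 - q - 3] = 18 - 12*q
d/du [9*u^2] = 18*u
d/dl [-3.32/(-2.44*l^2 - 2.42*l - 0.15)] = (-16.2016*l - 8.0344)/(2.44*l^2 + 2.42*l + 0.15)^2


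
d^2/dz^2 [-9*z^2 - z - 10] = -18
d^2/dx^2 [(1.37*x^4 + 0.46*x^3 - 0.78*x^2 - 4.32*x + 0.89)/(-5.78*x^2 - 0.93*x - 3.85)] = (-91.5390159999999*x^6 - 44.1857879999999*x^5 - 190.029138*x^4 + 221.455444*x^3 - 536.108976*x^2 - 646.412496*x + 30.258398)/(193.100552*x^6 + 93.209436*x^5 + 400.864386*x^4 + 124.976097*x^3 + 267.011745*x^2 + 41.354775*x + 57.066625)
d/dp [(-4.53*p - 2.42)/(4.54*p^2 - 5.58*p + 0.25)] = (20.5662*p^2 + 21.9736*p - 14.6361)/(20.6116*p^4 - 50.6664*p^3 + 33.4064*p^2 - 2.79*p + 0.0625)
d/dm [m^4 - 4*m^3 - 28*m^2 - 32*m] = 4*m^3 - 12*m^2 - 56*m - 32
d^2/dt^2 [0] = 0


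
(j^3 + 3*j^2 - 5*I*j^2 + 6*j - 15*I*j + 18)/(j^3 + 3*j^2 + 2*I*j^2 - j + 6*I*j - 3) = (j - 6*I)/(j + I)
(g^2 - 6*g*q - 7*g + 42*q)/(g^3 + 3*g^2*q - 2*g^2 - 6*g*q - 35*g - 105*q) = (g - 6*q)/(g^2 + 3*g*q + 5*g + 15*q)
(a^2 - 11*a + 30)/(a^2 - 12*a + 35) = (a - 6)/(a - 7)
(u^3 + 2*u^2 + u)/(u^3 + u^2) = (u + 1)/u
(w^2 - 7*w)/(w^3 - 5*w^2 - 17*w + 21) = w/(w^2 + 2*w - 3)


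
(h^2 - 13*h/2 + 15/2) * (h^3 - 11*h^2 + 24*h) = h^5 - 35*h^4/2 + 103*h^3 - 477*h^2/2 + 180*h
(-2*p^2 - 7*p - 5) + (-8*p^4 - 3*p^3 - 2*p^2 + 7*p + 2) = -8*p^4 - 3*p^3 - 4*p^2 - 3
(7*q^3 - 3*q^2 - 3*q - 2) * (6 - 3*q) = -21*q^4 + 51*q^3 - 9*q^2 - 12*q - 12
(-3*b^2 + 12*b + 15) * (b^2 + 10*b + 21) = -3*b^4 - 18*b^3 + 72*b^2 + 402*b + 315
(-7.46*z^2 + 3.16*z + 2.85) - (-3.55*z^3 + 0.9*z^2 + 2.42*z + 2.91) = 3.55*z^3 - 8.36*z^2 + 0.74*z - 0.0600000000000001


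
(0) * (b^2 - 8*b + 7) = 0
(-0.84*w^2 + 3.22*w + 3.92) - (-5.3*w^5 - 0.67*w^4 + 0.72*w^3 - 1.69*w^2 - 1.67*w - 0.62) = 5.3*w^5 + 0.67*w^4 - 0.72*w^3 + 0.85*w^2 + 4.89*w + 4.54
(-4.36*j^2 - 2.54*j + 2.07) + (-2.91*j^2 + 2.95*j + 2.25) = -7.27*j^2 + 0.41*j + 4.32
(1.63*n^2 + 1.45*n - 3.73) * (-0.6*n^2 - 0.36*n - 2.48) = -0.978*n^4 - 1.4568*n^3 - 2.3264*n^2 - 2.2532*n + 9.2504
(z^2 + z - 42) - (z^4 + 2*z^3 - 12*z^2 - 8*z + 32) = -z^4 - 2*z^3 + 13*z^2 + 9*z - 74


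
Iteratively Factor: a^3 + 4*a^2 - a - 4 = (a + 4)*(a^2 - 1) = (a + 1)*(a + 4)*(a - 1)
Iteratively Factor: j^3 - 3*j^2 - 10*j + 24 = (j + 3)*(j^2 - 6*j + 8) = (j - 2)*(j + 3)*(j - 4)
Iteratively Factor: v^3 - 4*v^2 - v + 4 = (v + 1)*(v^2 - 5*v + 4) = (v - 1)*(v + 1)*(v - 4)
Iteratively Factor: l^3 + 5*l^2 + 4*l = (l + 4)*(l^2 + l) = l*(l + 4)*(l + 1)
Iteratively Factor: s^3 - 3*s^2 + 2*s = (s - 1)*(s^2 - 2*s) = s*(s - 1)*(s - 2)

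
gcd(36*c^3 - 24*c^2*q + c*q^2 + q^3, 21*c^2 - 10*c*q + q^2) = -3*c + q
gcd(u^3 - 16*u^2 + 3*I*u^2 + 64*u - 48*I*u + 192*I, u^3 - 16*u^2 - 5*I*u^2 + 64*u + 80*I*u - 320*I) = u^2 - 16*u + 64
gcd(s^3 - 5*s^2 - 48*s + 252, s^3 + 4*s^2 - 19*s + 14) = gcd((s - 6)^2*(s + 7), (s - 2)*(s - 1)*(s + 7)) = s + 7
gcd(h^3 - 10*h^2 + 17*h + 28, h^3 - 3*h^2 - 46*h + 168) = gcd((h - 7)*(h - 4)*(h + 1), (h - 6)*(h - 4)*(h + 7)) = h - 4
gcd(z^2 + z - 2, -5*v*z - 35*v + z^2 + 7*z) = 1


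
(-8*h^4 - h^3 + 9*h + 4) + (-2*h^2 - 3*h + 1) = -8*h^4 - h^3 - 2*h^2 + 6*h + 5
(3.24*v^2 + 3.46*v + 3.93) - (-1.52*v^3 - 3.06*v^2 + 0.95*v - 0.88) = 1.52*v^3 + 6.3*v^2 + 2.51*v + 4.81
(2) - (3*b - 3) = 5 - 3*b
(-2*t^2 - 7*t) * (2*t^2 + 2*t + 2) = -4*t^4 - 18*t^3 - 18*t^2 - 14*t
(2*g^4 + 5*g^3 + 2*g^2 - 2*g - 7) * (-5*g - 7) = -10*g^5 - 39*g^4 - 45*g^3 - 4*g^2 + 49*g + 49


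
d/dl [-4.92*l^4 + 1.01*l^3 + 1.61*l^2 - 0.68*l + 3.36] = -19.68*l^3 + 3.03*l^2 + 3.22*l - 0.68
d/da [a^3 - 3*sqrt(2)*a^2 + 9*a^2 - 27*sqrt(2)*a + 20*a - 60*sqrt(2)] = 3*a^2 - 6*sqrt(2)*a + 18*a - 27*sqrt(2) + 20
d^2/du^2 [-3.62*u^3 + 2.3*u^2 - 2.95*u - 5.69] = 4.6 - 21.72*u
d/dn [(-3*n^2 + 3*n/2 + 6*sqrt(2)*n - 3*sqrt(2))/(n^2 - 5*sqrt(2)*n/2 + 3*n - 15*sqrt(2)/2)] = 3*(-14*n^2 + 2*sqrt(2)*n^2 + 68*sqrt(2)*n - 140 - 3*sqrt(2))/(2*(2*n^4 - 10*sqrt(2)*n^3 + 12*n^3 - 60*sqrt(2)*n^2 + 43*n^2 - 90*sqrt(2)*n + 150*n + 225))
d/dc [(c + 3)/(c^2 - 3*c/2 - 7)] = 2*(2*c^2 - 3*c - (c + 3)*(4*c - 3) - 14)/(-2*c^2 + 3*c + 14)^2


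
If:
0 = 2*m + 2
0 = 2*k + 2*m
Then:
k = 1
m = -1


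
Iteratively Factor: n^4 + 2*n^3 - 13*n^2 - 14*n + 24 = (n - 1)*(n^3 + 3*n^2 - 10*n - 24) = (n - 1)*(n + 2)*(n^2 + n - 12) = (n - 3)*(n - 1)*(n + 2)*(n + 4)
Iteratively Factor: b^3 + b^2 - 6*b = (b - 2)*(b^2 + 3*b) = b*(b - 2)*(b + 3)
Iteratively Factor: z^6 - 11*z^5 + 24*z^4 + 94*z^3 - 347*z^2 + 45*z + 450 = (z - 5)*(z^5 - 6*z^4 - 6*z^3 + 64*z^2 - 27*z - 90) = (z - 5)*(z - 3)*(z^4 - 3*z^3 - 15*z^2 + 19*z + 30) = (z - 5)*(z - 3)*(z + 1)*(z^3 - 4*z^2 - 11*z + 30) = (z - 5)*(z - 3)*(z - 2)*(z + 1)*(z^2 - 2*z - 15) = (z - 5)*(z - 3)*(z - 2)*(z + 1)*(z + 3)*(z - 5)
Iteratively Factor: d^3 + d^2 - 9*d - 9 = (d - 3)*(d^2 + 4*d + 3) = (d - 3)*(d + 1)*(d + 3)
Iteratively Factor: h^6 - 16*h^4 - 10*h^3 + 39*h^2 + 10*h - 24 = (h - 4)*(h^5 + 4*h^4 - 10*h^2 - h + 6) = (h - 4)*(h - 1)*(h^4 + 5*h^3 + 5*h^2 - 5*h - 6) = (h - 4)*(h - 1)*(h + 1)*(h^3 + 4*h^2 + h - 6) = (h - 4)*(h - 1)^2*(h + 1)*(h^2 + 5*h + 6) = (h - 4)*(h - 1)^2*(h + 1)*(h + 3)*(h + 2)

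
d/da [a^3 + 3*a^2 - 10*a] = 3*a^2 + 6*a - 10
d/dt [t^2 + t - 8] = 2*t + 1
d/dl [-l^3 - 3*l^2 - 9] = 3*l*(-l - 2)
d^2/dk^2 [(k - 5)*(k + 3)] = 2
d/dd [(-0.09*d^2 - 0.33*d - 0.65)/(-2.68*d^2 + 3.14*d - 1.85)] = (-1.167*d^2 - 3.151*d + 2.6515)/(7.1824*d^4 - 16.8304*d^3 + 19.7756*d^2 - 11.618*d + 3.4225)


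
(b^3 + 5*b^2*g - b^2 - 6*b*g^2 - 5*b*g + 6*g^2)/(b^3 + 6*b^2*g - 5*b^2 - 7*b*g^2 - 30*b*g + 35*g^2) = (b^2 + 6*b*g - b - 6*g)/(b^2 + 7*b*g - 5*b - 35*g)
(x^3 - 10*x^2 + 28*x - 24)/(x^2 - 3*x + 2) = (x^2 - 8*x + 12)/(x - 1)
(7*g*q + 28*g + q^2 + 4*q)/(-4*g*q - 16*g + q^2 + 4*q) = (7*g + q)/(-4*g + q)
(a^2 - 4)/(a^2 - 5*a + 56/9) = 9*(a^2 - 4)/(9*a^2 - 45*a + 56)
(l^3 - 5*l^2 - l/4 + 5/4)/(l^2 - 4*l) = (4*l^3 - 20*l^2 - l + 5)/(4*l*(l - 4))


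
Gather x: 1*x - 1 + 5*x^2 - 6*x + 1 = 5*x^2 - 5*x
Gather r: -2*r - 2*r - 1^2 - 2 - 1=-4*r - 4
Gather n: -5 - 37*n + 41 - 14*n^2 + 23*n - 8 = -14*n^2 - 14*n + 28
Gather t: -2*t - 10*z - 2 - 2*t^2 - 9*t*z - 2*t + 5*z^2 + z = -2*t^2 + t*(-9*z - 4) + 5*z^2 - 9*z - 2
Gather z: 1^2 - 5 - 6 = -10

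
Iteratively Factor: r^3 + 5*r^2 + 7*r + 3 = (r + 1)*(r^2 + 4*r + 3) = (r + 1)^2*(r + 3)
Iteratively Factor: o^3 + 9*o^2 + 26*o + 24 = (o + 2)*(o^2 + 7*o + 12) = (o + 2)*(o + 4)*(o + 3)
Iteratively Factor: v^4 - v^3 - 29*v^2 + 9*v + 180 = (v - 3)*(v^3 + 2*v^2 - 23*v - 60) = (v - 3)*(v + 4)*(v^2 - 2*v - 15) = (v - 3)*(v + 3)*(v + 4)*(v - 5)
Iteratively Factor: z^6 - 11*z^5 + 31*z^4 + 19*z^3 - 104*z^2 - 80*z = (z - 4)*(z^5 - 7*z^4 + 3*z^3 + 31*z^2 + 20*z) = (z - 5)*(z - 4)*(z^4 - 2*z^3 - 7*z^2 - 4*z) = (z - 5)*(z - 4)^2*(z^3 + 2*z^2 + z) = (z - 5)*(z - 4)^2*(z + 1)*(z^2 + z) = (z - 5)*(z - 4)^2*(z + 1)^2*(z)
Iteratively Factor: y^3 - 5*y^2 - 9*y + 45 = (y - 5)*(y^2 - 9) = (y - 5)*(y - 3)*(y + 3)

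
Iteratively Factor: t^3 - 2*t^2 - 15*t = (t + 3)*(t^2 - 5*t) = t*(t + 3)*(t - 5)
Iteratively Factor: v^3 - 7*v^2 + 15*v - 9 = (v - 3)*(v^2 - 4*v + 3) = (v - 3)^2*(v - 1)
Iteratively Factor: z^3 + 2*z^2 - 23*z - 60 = (z - 5)*(z^2 + 7*z + 12) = (z - 5)*(z + 3)*(z + 4)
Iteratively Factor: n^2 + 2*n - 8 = (n - 2)*(n + 4)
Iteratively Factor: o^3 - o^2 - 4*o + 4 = (o - 1)*(o^2 - 4) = (o - 1)*(o + 2)*(o - 2)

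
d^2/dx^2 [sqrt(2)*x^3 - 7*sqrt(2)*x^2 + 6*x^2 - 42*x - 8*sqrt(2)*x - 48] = 6*sqrt(2)*x - 14*sqrt(2) + 12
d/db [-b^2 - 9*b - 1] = -2*b - 9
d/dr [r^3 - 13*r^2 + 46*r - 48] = 3*r^2 - 26*r + 46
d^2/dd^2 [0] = 0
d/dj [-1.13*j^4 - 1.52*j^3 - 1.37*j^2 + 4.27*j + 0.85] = -4.52*j^3 - 4.56*j^2 - 2.74*j + 4.27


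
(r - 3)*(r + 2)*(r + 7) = r^3 + 6*r^2 - 13*r - 42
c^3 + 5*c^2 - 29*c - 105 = (c - 5)*(c + 3)*(c + 7)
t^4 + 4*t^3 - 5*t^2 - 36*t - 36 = (t - 3)*(t + 2)^2*(t + 3)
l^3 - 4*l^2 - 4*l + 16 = (l - 4)*(l - 2)*(l + 2)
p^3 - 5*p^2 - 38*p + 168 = (p - 7)*(p - 4)*(p + 6)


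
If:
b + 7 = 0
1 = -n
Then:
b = -7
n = -1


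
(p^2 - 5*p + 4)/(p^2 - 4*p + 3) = (p - 4)/(p - 3)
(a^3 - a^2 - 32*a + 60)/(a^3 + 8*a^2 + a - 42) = (a^2 + a - 30)/(a^2 + 10*a + 21)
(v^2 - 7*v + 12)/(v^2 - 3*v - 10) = (-v^2 + 7*v - 12)/(-v^2 + 3*v + 10)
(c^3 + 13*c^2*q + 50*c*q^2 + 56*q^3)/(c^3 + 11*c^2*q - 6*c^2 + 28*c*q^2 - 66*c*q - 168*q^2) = (c + 2*q)/(c - 6)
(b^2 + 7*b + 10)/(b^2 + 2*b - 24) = (b^2 + 7*b + 10)/(b^2 + 2*b - 24)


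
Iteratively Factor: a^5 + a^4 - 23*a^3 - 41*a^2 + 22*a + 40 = (a - 5)*(a^4 + 6*a^3 + 7*a^2 - 6*a - 8) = (a - 5)*(a + 1)*(a^3 + 5*a^2 + 2*a - 8) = (a - 5)*(a + 1)*(a + 4)*(a^2 + a - 2) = (a - 5)*(a + 1)*(a + 2)*(a + 4)*(a - 1)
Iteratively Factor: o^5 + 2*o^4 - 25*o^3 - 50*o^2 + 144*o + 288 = (o + 3)*(o^4 - o^3 - 22*o^2 + 16*o + 96) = (o + 3)*(o + 4)*(o^3 - 5*o^2 - 2*o + 24) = (o + 2)*(o + 3)*(o + 4)*(o^2 - 7*o + 12) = (o - 3)*(o + 2)*(o + 3)*(o + 4)*(o - 4)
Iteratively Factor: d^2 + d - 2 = (d + 2)*(d - 1)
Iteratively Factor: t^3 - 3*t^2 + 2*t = (t - 1)*(t^2 - 2*t) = (t - 2)*(t - 1)*(t)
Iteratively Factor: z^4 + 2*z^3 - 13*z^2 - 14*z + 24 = (z + 4)*(z^3 - 2*z^2 - 5*z + 6) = (z - 3)*(z + 4)*(z^2 + z - 2) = (z - 3)*(z - 1)*(z + 4)*(z + 2)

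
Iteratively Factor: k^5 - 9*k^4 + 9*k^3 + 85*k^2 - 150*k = (k - 5)*(k^4 - 4*k^3 - 11*k^2 + 30*k) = (k - 5)*(k - 2)*(k^3 - 2*k^2 - 15*k) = k*(k - 5)*(k - 2)*(k^2 - 2*k - 15) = k*(k - 5)*(k - 2)*(k + 3)*(k - 5)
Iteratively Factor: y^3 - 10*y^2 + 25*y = (y - 5)*(y^2 - 5*y) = (y - 5)^2*(y)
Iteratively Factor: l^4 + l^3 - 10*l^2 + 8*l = (l - 1)*(l^3 + 2*l^2 - 8*l) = (l - 1)*(l + 4)*(l^2 - 2*l) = (l - 2)*(l - 1)*(l + 4)*(l)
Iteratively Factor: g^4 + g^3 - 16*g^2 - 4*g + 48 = (g + 2)*(g^3 - g^2 - 14*g + 24) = (g + 2)*(g + 4)*(g^2 - 5*g + 6) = (g - 2)*(g + 2)*(g + 4)*(g - 3)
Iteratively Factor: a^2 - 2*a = (a - 2)*(a)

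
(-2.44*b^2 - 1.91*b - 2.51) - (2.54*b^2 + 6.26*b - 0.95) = -4.98*b^2 - 8.17*b - 1.56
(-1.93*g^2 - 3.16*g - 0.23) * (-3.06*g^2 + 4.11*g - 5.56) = 5.9058*g^4 + 1.7373*g^3 - 1.553*g^2 + 16.6243*g + 1.2788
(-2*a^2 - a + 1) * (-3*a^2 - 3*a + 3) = 6*a^4 + 9*a^3 - 6*a^2 - 6*a + 3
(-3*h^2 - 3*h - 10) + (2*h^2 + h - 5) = -h^2 - 2*h - 15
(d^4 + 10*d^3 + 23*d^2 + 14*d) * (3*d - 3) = 3*d^5 + 27*d^4 + 39*d^3 - 27*d^2 - 42*d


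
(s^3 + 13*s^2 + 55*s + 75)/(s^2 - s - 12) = (s^2 + 10*s + 25)/(s - 4)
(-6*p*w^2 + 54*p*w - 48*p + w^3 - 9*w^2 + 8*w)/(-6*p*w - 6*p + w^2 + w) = (w^2 - 9*w + 8)/(w + 1)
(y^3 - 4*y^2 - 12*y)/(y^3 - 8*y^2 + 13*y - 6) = y*(y + 2)/(y^2 - 2*y + 1)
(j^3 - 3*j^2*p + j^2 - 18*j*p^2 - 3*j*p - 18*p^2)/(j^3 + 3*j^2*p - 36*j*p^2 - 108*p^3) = (j + 1)/(j + 6*p)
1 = 1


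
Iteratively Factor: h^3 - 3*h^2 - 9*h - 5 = (h + 1)*(h^2 - 4*h - 5) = (h + 1)^2*(h - 5)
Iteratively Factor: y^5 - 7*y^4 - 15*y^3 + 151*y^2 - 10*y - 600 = (y - 5)*(y^4 - 2*y^3 - 25*y^2 + 26*y + 120) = (y - 5)*(y + 4)*(y^3 - 6*y^2 - y + 30) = (y - 5)*(y + 2)*(y + 4)*(y^2 - 8*y + 15) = (y - 5)*(y - 3)*(y + 2)*(y + 4)*(y - 5)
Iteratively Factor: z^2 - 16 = (z + 4)*(z - 4)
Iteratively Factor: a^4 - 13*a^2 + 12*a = (a - 3)*(a^3 + 3*a^2 - 4*a) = (a - 3)*(a - 1)*(a^2 + 4*a) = (a - 3)*(a - 1)*(a + 4)*(a)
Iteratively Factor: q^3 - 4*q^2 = (q - 4)*(q^2) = q*(q - 4)*(q)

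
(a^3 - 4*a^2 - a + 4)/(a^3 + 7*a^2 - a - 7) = (a - 4)/(a + 7)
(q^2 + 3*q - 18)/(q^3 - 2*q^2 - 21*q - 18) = (-q^2 - 3*q + 18)/(-q^3 + 2*q^2 + 21*q + 18)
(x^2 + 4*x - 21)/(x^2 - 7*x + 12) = (x + 7)/(x - 4)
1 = 1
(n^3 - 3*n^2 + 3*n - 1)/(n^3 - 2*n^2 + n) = (n - 1)/n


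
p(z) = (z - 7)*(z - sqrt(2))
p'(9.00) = 9.59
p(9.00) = 15.17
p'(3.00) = -2.41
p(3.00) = -6.34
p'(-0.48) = -9.37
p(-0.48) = 14.17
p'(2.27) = -3.87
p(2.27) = -4.05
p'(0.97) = -6.47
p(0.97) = 2.68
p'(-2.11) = -12.63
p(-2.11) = 32.11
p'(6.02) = 3.63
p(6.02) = -4.51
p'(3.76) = -0.89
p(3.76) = -7.60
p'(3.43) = -1.55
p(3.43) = -7.20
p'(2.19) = -4.03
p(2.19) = -3.73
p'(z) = 2*z - 7 - sqrt(2)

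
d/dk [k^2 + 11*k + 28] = 2*k + 11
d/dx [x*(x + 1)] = 2*x + 1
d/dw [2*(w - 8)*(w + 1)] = 4*w - 14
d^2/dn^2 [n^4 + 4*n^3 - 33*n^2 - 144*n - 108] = 12*n^2 + 24*n - 66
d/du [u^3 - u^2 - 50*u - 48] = 3*u^2 - 2*u - 50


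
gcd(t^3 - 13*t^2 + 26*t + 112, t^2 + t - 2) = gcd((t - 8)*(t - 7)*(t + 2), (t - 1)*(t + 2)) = t + 2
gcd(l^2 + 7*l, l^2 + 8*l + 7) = l + 7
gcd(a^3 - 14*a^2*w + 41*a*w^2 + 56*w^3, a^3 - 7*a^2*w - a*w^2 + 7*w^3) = -a^2 + 6*a*w + 7*w^2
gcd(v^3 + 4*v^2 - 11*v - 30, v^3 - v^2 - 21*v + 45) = v^2 + 2*v - 15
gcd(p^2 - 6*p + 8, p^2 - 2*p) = p - 2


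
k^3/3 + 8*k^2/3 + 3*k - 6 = (k/3 + 1)*(k - 1)*(k + 6)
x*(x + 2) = x^2 + 2*x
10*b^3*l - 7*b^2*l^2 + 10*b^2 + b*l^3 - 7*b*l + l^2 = (-5*b + l)*(-2*b + l)*(b*l + 1)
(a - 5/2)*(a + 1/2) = a^2 - 2*a - 5/4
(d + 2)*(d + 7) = d^2 + 9*d + 14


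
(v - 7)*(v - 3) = v^2 - 10*v + 21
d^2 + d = d*(d + 1)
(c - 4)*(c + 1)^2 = c^3 - 2*c^2 - 7*c - 4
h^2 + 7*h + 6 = (h + 1)*(h + 6)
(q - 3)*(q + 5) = q^2 + 2*q - 15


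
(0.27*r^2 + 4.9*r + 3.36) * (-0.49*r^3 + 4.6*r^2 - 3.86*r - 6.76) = -0.1323*r^5 - 1.159*r^4 + 19.8514*r^3 - 5.2832*r^2 - 46.0936*r - 22.7136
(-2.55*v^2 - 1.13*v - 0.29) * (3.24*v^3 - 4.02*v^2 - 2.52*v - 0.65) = -8.262*v^5 + 6.5898*v^4 + 10.029*v^3 + 5.6709*v^2 + 1.4653*v + 0.1885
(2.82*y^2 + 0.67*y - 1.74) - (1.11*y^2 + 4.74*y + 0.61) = 1.71*y^2 - 4.07*y - 2.35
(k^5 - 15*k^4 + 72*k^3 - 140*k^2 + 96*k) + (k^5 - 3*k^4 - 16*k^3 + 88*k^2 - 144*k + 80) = 2*k^5 - 18*k^4 + 56*k^3 - 52*k^2 - 48*k + 80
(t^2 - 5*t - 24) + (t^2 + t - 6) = 2*t^2 - 4*t - 30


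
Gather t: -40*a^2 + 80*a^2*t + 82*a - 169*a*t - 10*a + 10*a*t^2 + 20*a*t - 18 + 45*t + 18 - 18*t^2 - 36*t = -40*a^2 + 72*a + t^2*(10*a - 18) + t*(80*a^2 - 149*a + 9)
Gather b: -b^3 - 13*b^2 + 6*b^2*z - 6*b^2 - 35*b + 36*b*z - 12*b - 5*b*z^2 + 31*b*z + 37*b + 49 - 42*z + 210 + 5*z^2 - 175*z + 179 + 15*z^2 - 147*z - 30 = -b^3 + b^2*(6*z - 19) + b*(-5*z^2 + 67*z - 10) + 20*z^2 - 364*z + 408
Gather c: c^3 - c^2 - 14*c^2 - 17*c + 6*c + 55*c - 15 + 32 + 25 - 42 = c^3 - 15*c^2 + 44*c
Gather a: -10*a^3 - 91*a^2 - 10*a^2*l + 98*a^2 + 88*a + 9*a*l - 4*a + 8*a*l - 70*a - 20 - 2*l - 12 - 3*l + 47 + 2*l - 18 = -10*a^3 + a^2*(7 - 10*l) + a*(17*l + 14) - 3*l - 3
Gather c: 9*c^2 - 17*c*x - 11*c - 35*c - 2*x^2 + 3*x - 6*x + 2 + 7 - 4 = 9*c^2 + c*(-17*x - 46) - 2*x^2 - 3*x + 5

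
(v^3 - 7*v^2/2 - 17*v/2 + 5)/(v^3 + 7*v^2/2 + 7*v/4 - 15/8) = 4*(v^2 - 3*v - 10)/(4*v^2 + 16*v + 15)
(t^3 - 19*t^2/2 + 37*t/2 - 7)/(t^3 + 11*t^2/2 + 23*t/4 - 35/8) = 4*(t^2 - 9*t + 14)/(4*t^2 + 24*t + 35)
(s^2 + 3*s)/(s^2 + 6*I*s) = (s + 3)/(s + 6*I)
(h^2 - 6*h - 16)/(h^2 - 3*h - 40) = (h + 2)/(h + 5)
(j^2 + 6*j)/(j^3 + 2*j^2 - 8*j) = (j + 6)/(j^2 + 2*j - 8)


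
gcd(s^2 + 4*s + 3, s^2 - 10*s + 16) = 1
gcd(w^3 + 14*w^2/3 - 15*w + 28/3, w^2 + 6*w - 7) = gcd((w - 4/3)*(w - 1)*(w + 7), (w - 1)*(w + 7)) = w^2 + 6*w - 7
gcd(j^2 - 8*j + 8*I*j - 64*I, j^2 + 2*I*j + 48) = j + 8*I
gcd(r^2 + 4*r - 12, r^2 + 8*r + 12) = r + 6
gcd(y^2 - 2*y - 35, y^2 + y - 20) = y + 5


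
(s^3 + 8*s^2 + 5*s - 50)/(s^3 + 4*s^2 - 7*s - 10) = (s + 5)/(s + 1)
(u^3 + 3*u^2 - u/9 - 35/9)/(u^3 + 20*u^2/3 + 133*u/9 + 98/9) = (3*u^2 + 2*u - 5)/(3*u^2 + 13*u + 14)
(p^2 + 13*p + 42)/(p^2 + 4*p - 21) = (p + 6)/(p - 3)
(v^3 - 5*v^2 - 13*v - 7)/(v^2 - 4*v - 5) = (v^2 - 6*v - 7)/(v - 5)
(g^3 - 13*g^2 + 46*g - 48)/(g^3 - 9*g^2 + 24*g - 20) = (g^2 - 11*g + 24)/(g^2 - 7*g + 10)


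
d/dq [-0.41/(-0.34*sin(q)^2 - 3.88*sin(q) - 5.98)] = -(0.2788*sin(q) + 1.5908)*cos(q)/(0.34*sin(q)^2 + 3.88*sin(q) + 5.98)^2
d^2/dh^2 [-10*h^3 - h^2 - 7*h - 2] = -60*h - 2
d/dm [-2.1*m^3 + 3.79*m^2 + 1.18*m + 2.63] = -6.3*m^2 + 7.58*m + 1.18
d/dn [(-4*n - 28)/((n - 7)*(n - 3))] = 4*(n^2 + 14*n - 91)/(n^4 - 20*n^3 + 142*n^2 - 420*n + 441)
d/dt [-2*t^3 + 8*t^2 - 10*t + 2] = -6*t^2 + 16*t - 10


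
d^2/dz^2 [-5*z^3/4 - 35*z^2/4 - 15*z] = -15*z/2 - 35/2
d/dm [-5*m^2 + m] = 1 - 10*m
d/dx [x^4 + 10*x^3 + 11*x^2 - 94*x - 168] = 4*x^3 + 30*x^2 + 22*x - 94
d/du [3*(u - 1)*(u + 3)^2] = 3*(u + 3)*(3*u + 1)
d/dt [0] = 0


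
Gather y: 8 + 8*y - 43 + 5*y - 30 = 13*y - 65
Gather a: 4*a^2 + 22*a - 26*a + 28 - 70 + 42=4*a^2 - 4*a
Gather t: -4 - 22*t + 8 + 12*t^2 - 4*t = 12*t^2 - 26*t + 4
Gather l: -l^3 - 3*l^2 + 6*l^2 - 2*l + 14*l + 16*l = -l^3 + 3*l^2 + 28*l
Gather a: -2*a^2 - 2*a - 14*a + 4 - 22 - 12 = -2*a^2 - 16*a - 30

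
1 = 1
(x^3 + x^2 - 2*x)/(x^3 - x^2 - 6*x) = (x - 1)/(x - 3)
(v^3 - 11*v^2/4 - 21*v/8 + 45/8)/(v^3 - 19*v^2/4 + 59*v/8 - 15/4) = (2*v^2 - 3*v - 9)/(2*v^2 - 7*v + 6)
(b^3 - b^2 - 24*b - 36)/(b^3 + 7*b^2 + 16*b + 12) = (b - 6)/(b + 2)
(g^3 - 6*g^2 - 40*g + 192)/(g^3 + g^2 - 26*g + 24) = (g - 8)/(g - 1)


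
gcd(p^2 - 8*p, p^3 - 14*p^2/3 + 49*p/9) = p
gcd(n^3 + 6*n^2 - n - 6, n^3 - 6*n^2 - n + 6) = n^2 - 1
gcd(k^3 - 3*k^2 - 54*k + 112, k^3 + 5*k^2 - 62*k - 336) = k^2 - k - 56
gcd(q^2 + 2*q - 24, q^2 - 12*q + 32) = q - 4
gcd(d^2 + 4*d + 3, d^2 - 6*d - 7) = d + 1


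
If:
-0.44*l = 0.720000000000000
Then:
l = -1.64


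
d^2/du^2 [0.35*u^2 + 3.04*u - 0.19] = 0.700000000000000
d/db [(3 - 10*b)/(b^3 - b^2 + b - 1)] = (-10*b^3 + 10*b^2 - 10*b + (10*b - 3)*(3*b^2 - 2*b + 1) + 10)/(b^3 - b^2 + b - 1)^2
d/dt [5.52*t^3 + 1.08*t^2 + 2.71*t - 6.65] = 16.56*t^2 + 2.16*t + 2.71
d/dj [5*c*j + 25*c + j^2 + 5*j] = 5*c + 2*j + 5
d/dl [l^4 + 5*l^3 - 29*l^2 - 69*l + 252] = 4*l^3 + 15*l^2 - 58*l - 69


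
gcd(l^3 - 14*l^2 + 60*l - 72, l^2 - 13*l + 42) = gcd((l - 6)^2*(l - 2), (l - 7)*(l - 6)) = l - 6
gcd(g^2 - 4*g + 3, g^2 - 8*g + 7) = g - 1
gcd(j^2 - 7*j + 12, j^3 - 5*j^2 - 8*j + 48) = j - 4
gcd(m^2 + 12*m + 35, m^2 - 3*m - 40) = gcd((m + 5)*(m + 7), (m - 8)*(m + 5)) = m + 5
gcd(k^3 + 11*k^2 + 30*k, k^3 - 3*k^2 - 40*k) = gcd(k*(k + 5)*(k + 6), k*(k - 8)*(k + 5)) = k^2 + 5*k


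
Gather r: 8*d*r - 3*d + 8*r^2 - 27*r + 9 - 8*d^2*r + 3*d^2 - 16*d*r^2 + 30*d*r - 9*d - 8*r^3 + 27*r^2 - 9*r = 3*d^2 - 12*d - 8*r^3 + r^2*(35 - 16*d) + r*(-8*d^2 + 38*d - 36) + 9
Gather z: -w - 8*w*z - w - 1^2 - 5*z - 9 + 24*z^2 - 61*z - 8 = -2*w + 24*z^2 + z*(-8*w - 66) - 18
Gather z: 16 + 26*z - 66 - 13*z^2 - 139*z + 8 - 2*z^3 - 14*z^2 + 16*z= -2*z^3 - 27*z^2 - 97*z - 42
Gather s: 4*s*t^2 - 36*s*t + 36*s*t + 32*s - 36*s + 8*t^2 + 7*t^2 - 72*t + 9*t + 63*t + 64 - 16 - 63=s*(4*t^2 - 4) + 15*t^2 - 15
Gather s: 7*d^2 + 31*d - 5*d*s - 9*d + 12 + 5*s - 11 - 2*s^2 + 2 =7*d^2 + 22*d - 2*s^2 + s*(5 - 5*d) + 3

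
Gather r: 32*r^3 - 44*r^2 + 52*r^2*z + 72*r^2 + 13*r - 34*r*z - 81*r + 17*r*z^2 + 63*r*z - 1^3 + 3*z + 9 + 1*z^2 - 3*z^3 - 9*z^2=32*r^3 + r^2*(52*z + 28) + r*(17*z^2 + 29*z - 68) - 3*z^3 - 8*z^2 + 3*z + 8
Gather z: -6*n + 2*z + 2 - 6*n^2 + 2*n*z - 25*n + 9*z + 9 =-6*n^2 - 31*n + z*(2*n + 11) + 11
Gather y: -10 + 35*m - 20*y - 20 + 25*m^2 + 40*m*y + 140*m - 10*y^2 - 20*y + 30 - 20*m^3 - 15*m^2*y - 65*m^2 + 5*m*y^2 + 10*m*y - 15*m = -20*m^3 - 40*m^2 + 160*m + y^2*(5*m - 10) + y*(-15*m^2 + 50*m - 40)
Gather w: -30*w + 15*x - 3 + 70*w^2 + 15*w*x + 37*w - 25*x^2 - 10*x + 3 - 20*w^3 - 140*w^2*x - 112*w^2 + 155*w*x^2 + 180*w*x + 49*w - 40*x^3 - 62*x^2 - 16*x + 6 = -20*w^3 + w^2*(-140*x - 42) + w*(155*x^2 + 195*x + 56) - 40*x^3 - 87*x^2 - 11*x + 6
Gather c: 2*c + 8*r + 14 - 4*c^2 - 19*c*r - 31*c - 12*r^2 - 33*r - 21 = -4*c^2 + c*(-19*r - 29) - 12*r^2 - 25*r - 7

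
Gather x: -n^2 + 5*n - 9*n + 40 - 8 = -n^2 - 4*n + 32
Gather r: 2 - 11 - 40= -49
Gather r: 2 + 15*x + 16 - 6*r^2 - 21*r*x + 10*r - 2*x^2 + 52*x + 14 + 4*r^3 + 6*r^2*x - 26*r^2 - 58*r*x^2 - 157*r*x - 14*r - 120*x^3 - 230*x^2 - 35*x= 4*r^3 + r^2*(6*x - 32) + r*(-58*x^2 - 178*x - 4) - 120*x^3 - 232*x^2 + 32*x + 32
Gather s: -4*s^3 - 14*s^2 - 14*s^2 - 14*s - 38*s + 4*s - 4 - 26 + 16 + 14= -4*s^3 - 28*s^2 - 48*s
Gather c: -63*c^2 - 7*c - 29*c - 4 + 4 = -63*c^2 - 36*c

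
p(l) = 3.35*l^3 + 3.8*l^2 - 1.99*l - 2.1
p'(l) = 10.05*l^2 + 7.6*l - 1.99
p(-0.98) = 0.35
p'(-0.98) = 0.21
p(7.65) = 1704.85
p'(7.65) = 644.30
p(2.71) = 87.09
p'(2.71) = 92.41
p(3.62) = 199.41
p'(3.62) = 157.22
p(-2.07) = -11.41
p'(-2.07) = 25.34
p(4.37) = 341.34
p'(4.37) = 223.15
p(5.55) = 676.60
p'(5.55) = 349.76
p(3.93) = 252.11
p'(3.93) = 183.10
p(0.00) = -2.10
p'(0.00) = -1.99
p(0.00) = -2.10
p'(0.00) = -1.99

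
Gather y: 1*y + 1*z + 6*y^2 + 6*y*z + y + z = 6*y^2 + y*(6*z + 2) + 2*z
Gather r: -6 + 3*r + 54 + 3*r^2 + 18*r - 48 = 3*r^2 + 21*r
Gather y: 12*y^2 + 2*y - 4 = 12*y^2 + 2*y - 4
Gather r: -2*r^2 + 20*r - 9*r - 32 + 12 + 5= -2*r^2 + 11*r - 15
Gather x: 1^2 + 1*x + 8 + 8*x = 9*x + 9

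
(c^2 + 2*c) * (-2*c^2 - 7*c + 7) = -2*c^4 - 11*c^3 - 7*c^2 + 14*c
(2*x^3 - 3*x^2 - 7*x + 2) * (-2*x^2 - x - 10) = -4*x^5 + 4*x^4 - 3*x^3 + 33*x^2 + 68*x - 20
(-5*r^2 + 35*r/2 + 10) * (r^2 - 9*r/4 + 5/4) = -5*r^4 + 115*r^3/4 - 285*r^2/8 - 5*r/8 + 25/2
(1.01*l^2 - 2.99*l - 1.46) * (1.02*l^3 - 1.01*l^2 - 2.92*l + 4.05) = 1.0302*l^5 - 4.0699*l^4 - 1.4185*l^3 + 14.2959*l^2 - 7.8463*l - 5.913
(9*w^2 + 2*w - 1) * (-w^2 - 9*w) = -9*w^4 - 83*w^3 - 17*w^2 + 9*w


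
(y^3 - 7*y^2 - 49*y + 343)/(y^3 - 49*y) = (y - 7)/y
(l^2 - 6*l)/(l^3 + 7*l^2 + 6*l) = (l - 6)/(l^2 + 7*l + 6)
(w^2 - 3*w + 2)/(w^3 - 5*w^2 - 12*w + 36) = (w - 1)/(w^2 - 3*w - 18)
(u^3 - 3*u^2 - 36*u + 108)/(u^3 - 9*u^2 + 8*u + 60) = (u^2 + 3*u - 18)/(u^2 - 3*u - 10)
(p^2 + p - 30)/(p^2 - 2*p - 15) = (p + 6)/(p + 3)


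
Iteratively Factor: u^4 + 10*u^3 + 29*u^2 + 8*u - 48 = (u - 1)*(u^3 + 11*u^2 + 40*u + 48) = (u - 1)*(u + 3)*(u^2 + 8*u + 16) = (u - 1)*(u + 3)*(u + 4)*(u + 4)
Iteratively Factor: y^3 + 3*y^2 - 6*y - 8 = (y + 1)*(y^2 + 2*y - 8) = (y + 1)*(y + 4)*(y - 2)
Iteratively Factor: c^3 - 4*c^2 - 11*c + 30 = (c + 3)*(c^2 - 7*c + 10) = (c - 5)*(c + 3)*(c - 2)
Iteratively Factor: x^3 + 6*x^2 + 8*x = (x + 2)*(x^2 + 4*x) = x*(x + 2)*(x + 4)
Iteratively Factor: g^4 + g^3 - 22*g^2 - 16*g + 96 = (g - 4)*(g^3 + 5*g^2 - 2*g - 24) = (g - 4)*(g - 2)*(g^2 + 7*g + 12) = (g - 4)*(g - 2)*(g + 3)*(g + 4)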